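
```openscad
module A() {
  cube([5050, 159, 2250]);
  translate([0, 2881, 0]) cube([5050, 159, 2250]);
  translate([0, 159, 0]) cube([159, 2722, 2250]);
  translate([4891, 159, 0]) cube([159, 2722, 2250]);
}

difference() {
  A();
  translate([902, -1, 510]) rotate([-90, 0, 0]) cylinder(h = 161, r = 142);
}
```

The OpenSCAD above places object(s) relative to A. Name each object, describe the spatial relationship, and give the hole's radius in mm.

The subtracted cylinder has r = 142 mm.

A is a house frame. The house frame has a circular hole through its front wall. The hole's radius is 142 mm.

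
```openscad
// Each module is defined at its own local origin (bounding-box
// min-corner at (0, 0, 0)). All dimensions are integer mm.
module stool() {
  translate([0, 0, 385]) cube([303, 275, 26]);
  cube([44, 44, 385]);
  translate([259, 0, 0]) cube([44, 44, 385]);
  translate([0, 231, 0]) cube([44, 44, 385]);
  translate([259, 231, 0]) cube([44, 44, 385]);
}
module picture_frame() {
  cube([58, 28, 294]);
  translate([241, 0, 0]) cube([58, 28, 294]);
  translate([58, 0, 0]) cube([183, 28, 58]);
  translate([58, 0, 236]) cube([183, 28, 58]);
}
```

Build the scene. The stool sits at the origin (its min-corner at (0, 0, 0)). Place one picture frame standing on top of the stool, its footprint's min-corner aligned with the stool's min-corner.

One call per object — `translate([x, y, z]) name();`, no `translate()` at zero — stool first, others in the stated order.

stool();
translate([0, 0, 411]) picture_frame();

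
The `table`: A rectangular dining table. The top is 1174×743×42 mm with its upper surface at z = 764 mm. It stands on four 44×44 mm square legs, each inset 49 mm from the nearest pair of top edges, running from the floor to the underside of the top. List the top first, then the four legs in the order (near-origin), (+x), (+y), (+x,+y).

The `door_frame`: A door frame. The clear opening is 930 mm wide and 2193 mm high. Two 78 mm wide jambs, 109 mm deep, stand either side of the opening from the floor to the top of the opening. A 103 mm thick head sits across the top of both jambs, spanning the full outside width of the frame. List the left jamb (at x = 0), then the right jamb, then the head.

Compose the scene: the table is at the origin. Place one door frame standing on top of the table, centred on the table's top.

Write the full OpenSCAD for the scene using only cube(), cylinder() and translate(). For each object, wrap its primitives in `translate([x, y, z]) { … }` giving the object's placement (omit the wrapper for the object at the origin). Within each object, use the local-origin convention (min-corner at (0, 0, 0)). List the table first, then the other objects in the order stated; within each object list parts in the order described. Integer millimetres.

translate([0, 0, 722]) cube([1174, 743, 42]);
translate([49, 49, 0]) cube([44, 44, 722]);
translate([1081, 49, 0]) cube([44, 44, 722]);
translate([49, 650, 0]) cube([44, 44, 722]);
translate([1081, 650, 0]) cube([44, 44, 722]);
translate([44, 317, 764]) {
  cube([78, 109, 2193]);
  translate([1008, 0, 0]) cube([78, 109, 2193]);
  translate([0, 0, 2193]) cube([1086, 109, 103]);
}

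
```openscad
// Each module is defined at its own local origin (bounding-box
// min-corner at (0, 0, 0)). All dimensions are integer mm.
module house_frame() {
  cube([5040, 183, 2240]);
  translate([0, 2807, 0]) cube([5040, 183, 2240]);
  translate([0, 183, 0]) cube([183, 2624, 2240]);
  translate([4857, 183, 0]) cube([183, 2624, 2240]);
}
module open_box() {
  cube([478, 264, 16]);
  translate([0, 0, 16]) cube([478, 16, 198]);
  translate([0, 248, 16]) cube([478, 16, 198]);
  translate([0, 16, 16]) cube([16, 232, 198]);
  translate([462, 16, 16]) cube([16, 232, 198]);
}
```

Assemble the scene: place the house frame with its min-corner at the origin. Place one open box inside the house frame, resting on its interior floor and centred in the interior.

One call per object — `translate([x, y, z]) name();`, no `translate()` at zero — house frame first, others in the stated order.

house_frame();
translate([2281, 1363, 0]) open_box();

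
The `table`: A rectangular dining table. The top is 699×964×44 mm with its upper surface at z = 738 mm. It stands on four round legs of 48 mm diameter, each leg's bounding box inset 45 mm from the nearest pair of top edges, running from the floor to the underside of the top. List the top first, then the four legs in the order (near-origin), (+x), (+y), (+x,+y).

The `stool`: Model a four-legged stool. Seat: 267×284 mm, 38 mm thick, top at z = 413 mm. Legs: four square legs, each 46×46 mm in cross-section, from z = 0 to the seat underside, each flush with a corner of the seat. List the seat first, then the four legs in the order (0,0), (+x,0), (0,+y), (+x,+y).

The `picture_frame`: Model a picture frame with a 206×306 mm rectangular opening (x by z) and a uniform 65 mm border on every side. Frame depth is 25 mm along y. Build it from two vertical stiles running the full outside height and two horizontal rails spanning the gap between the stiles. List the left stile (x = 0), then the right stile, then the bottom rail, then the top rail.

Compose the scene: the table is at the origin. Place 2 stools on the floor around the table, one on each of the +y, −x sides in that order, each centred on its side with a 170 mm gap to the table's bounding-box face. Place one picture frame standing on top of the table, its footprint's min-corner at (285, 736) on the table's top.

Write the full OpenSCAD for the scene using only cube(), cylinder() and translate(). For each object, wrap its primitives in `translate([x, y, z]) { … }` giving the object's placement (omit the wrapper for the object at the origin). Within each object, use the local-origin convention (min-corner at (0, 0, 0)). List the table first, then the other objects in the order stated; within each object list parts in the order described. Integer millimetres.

translate([0, 0, 694]) cube([699, 964, 44]);
translate([69, 69, 0]) cylinder(h = 694, r = 24);
translate([630, 69, 0]) cylinder(h = 694, r = 24);
translate([69, 895, 0]) cylinder(h = 694, r = 24);
translate([630, 895, 0]) cylinder(h = 694, r = 24);
translate([216, 1134, 0]) {
  translate([0, 0, 375]) cube([267, 284, 38]);
  cube([46, 46, 375]);
  translate([221, 0, 0]) cube([46, 46, 375]);
  translate([0, 238, 0]) cube([46, 46, 375]);
  translate([221, 238, 0]) cube([46, 46, 375]);
}
translate([-437, 340, 0]) {
  translate([0, 0, 375]) cube([267, 284, 38]);
  cube([46, 46, 375]);
  translate([221, 0, 0]) cube([46, 46, 375]);
  translate([0, 238, 0]) cube([46, 46, 375]);
  translate([221, 238, 0]) cube([46, 46, 375]);
}
translate([285, 736, 738]) {
  cube([65, 25, 436]);
  translate([271, 0, 0]) cube([65, 25, 436]);
  translate([65, 0, 0]) cube([206, 25, 65]);
  translate([65, 0, 371]) cube([206, 25, 65]);
}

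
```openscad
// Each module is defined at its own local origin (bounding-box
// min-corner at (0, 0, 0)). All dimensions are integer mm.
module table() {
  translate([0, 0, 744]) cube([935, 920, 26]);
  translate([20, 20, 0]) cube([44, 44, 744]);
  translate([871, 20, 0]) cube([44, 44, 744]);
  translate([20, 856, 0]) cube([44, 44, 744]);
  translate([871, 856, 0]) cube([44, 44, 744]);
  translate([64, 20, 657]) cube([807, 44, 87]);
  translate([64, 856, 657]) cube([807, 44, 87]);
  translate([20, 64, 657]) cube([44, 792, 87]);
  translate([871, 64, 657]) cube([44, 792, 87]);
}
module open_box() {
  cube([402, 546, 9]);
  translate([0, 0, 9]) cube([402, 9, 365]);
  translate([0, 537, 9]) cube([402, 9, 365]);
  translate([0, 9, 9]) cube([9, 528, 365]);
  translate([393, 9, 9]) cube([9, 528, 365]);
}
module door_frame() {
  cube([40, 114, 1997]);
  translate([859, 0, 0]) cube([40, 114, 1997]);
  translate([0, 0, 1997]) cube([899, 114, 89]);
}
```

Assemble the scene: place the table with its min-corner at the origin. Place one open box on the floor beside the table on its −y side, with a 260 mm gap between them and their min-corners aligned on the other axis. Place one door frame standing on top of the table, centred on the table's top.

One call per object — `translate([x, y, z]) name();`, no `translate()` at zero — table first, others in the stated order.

table();
translate([0, -806, 0]) open_box();
translate([18, 403, 770]) door_frame();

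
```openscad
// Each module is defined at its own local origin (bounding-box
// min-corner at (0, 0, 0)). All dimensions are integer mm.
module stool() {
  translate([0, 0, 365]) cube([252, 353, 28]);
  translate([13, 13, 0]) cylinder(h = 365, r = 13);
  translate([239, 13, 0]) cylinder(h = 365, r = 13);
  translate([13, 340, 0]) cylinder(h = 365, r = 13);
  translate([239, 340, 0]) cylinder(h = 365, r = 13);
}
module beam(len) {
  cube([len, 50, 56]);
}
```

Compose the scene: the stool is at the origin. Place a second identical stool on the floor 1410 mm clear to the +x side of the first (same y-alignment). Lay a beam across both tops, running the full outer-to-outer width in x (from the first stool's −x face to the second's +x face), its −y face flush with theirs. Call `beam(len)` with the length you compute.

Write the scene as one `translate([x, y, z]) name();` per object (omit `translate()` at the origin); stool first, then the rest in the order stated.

stool();
translate([1662, 0, 0]) stool();
translate([0, 0, 393]) beam(1914);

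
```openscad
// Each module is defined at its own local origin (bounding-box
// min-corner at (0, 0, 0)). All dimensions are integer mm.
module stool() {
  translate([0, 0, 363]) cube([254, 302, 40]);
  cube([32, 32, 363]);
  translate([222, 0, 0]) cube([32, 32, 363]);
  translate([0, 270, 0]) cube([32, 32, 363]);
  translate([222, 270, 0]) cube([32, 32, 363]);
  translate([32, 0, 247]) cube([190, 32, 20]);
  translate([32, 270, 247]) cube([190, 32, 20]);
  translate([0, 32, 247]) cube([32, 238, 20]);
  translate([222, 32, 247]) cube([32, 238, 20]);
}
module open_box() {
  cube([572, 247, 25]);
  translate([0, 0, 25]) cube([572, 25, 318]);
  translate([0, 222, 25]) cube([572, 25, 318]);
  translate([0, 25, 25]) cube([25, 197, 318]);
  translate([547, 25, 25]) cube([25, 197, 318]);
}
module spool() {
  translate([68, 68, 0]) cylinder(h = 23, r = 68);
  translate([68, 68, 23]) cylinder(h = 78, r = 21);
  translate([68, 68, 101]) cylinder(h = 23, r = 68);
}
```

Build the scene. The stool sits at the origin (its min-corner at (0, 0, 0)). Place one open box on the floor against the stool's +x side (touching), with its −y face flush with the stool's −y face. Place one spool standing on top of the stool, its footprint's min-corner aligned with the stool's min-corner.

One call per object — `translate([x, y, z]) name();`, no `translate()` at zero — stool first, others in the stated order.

stool();
translate([254, 0, 0]) open_box();
translate([0, 0, 403]) spool();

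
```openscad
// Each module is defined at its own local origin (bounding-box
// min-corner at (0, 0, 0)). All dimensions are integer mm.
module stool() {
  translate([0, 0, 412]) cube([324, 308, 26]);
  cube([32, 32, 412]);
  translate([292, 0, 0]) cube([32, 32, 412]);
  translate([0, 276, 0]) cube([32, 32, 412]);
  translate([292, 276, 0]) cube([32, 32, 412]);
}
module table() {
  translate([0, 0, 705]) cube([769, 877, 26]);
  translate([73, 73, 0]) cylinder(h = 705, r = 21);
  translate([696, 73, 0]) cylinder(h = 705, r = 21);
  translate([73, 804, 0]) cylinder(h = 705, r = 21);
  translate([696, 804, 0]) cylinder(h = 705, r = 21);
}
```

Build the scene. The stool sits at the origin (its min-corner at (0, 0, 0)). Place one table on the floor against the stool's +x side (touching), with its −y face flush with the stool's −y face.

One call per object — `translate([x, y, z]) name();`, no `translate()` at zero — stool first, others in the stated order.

stool();
translate([324, 0, 0]) table();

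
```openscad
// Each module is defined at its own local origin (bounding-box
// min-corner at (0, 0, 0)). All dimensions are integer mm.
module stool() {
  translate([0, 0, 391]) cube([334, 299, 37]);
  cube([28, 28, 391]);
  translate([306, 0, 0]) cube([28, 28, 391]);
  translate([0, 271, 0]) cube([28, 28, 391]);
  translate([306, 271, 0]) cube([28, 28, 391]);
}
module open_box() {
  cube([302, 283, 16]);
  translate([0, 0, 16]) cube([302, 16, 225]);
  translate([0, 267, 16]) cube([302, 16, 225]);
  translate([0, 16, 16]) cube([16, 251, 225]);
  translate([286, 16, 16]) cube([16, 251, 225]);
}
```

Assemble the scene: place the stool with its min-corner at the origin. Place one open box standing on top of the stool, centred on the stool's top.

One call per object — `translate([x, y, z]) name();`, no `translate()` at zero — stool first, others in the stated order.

stool();
translate([16, 8, 428]) open_box();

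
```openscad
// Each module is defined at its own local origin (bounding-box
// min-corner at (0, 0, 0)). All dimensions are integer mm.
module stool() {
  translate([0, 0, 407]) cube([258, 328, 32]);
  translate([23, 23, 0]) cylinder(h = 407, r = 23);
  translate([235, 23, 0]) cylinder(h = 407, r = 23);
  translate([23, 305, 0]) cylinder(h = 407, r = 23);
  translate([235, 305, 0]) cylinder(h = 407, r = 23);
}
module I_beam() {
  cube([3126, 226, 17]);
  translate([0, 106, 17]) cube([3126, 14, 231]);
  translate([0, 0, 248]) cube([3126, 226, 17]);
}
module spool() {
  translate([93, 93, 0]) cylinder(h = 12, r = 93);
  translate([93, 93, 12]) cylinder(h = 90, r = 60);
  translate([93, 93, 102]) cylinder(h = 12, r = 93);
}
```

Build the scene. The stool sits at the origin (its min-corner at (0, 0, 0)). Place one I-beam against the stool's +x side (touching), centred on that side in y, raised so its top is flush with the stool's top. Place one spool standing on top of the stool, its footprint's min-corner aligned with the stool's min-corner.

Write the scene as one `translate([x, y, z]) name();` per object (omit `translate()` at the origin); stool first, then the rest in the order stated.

stool();
translate([258, 51, 174]) I_beam();
translate([0, 0, 439]) spool();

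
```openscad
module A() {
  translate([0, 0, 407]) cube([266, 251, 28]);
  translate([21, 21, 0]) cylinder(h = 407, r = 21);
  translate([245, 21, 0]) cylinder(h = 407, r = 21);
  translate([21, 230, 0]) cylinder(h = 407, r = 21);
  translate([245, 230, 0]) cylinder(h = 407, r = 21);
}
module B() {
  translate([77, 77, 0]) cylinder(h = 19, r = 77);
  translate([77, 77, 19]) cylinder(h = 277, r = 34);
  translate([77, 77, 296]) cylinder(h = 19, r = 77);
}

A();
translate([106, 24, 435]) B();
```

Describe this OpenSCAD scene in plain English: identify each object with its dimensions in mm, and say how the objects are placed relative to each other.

A is a four-legged stool. The seat is 266×251 mm, 28 mm thick, top at z = 435 mm. It stands on four round legs, each 42 mm in diameter, from z = 0 to the seat underside, each leg's axis is inset half a diameter from the nearest pair of seat edges (so the leg's bounding box is flush with the corner).

B is a spool: two coaxial disc flanges of radius 77 mm and thickness 19 mm, joined by a core cylinder of radius 34 mm and height 277 mm. The lower flange rests on z = 0 and the three cylinders share a vertical axis.

The spool is on top of the stool.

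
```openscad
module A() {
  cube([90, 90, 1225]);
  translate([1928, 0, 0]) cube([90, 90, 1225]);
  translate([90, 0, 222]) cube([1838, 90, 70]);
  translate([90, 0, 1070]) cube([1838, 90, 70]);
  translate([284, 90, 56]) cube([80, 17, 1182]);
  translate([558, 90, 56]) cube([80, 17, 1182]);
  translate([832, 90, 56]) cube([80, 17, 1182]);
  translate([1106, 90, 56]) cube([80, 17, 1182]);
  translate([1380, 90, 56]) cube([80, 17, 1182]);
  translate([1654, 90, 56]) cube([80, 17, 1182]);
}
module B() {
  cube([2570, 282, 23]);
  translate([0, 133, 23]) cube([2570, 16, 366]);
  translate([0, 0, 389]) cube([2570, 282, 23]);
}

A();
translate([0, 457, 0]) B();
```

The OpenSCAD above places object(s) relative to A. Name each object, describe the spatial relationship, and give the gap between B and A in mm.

The I-beam's nearest face is 350 mm from the fence section's +y face.

A is a fence section. B is an I-beam. The I-beam is on the floor beside the fence section on its +y side. The gap between the I-beam and the fence section is 350 mm.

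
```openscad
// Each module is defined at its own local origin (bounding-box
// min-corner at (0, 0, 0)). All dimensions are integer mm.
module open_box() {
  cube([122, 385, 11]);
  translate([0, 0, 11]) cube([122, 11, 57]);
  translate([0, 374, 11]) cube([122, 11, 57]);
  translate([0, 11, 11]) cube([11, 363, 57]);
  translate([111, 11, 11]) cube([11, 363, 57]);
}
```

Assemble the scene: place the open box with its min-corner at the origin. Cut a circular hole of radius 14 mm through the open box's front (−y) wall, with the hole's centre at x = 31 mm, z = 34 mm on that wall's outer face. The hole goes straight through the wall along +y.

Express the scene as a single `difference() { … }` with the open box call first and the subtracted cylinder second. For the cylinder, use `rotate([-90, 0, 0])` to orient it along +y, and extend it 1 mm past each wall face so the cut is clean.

difference() {
  open_box();
  translate([31, -1, 34]) rotate([-90, 0, 0]) cylinder(h = 13, r = 14);
}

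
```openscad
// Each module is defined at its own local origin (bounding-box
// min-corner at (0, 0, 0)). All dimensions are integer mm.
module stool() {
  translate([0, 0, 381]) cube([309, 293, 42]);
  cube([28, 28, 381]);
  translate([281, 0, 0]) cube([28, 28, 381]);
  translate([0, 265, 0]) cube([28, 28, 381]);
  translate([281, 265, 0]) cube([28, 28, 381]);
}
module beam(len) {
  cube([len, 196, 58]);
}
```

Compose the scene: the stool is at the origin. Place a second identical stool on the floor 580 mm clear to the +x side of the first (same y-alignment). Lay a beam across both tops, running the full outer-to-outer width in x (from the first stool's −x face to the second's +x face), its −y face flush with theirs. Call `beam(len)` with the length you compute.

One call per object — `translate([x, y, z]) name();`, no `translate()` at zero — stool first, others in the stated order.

stool();
translate([889, 0, 0]) stool();
translate([0, 0, 423]) beam(1198);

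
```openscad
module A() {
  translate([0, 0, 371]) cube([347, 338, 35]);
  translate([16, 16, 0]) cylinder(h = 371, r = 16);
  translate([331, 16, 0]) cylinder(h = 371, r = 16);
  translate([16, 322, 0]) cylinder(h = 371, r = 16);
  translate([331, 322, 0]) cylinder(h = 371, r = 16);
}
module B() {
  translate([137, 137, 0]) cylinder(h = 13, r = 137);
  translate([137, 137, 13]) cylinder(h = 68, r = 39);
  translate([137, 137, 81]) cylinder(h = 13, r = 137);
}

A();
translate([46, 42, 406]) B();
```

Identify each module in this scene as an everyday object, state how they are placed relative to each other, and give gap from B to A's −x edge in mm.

A is a stool. B is a spool. The spool is on top of the stool. The gap from the spool to the stool's −x edge is 46 mm.

The spool's min-x is at 46; the stool's min-x is 0; gap = 46 mm.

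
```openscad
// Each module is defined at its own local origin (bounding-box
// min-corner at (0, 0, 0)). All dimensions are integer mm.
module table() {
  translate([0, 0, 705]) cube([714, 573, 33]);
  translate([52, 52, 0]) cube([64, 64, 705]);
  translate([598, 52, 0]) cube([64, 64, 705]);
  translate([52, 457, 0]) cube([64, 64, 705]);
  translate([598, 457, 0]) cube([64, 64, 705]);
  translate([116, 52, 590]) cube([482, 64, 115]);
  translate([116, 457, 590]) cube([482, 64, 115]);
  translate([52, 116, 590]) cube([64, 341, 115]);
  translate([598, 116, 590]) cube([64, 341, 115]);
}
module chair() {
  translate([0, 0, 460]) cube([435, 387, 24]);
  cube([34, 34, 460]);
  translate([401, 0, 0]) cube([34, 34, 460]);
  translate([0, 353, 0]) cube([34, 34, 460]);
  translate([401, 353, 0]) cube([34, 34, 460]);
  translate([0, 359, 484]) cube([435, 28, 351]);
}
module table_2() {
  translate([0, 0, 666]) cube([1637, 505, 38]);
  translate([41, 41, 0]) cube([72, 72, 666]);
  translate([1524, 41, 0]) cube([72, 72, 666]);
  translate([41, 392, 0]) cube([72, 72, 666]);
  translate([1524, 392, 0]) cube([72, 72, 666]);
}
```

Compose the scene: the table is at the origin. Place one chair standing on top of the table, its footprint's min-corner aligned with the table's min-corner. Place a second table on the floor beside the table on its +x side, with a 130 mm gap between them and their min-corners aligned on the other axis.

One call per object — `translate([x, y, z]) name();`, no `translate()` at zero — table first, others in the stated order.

table();
translate([0, 0, 738]) chair();
translate([844, 0, 0]) table_2();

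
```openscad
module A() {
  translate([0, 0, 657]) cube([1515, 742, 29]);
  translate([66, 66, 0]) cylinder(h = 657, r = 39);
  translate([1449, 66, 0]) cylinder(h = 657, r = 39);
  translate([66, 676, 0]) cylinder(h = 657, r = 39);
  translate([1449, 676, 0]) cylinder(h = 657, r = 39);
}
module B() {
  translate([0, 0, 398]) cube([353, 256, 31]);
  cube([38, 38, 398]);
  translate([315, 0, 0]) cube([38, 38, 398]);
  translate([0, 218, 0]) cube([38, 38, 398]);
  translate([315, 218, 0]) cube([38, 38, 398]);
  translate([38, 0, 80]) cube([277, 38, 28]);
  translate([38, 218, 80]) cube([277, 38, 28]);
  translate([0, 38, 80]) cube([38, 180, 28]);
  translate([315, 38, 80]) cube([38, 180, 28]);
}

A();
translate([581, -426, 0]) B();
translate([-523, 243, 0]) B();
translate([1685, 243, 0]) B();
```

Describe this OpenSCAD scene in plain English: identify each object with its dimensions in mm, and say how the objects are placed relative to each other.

A is a rectangular dining table. The top is 1515×742×29 mm with its upper surface at z = 686 mm. It stands on four round legs of 78 mm diameter, each leg's bounding box inset 27 mm from the nearest pair of top edges, running from the floor to the underside of the top.

B is a four-legged stool. The seat is a 353×256×31 mm slab whose top surface is at z = 429 mm; four square legs, each 38×38 mm in cross-section, run from the floor (z = 0) to the underside of the seat, each flush with a corner of the seat. Four stretchers, 38 mm wide and 28 mm tall, connect adjacent legs with their undersides at z = 80 mm, each running between the inner faces of the legs it joins and aligned with the legs' outer faces on the other axis.

Three stools sit around the table at the −y, −x, +x sides.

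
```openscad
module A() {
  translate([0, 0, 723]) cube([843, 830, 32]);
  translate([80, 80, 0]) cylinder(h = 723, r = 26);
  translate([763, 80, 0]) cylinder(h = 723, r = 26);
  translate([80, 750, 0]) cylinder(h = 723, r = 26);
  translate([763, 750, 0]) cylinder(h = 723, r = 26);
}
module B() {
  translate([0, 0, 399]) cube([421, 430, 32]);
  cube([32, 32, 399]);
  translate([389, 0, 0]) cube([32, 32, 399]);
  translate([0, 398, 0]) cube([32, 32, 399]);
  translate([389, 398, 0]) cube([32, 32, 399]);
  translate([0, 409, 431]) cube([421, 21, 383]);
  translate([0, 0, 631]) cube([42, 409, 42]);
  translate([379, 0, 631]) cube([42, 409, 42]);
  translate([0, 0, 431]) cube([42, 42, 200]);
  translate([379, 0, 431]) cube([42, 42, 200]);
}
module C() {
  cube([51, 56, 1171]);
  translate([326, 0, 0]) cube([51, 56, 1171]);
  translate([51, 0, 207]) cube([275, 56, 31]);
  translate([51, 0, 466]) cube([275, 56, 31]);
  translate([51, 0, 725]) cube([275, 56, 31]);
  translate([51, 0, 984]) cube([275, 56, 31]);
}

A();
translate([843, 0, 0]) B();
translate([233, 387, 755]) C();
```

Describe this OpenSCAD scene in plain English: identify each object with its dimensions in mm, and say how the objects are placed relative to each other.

A is a rectangular dining table. The top is 843×830×32 mm with its upper surface at z = 755 mm. It stands on four round legs of 52 mm diameter, each leg's bounding box inset 54 mm from the nearest pair of top edges, running from the floor to the underside of the top.

B is a chair. The seat is a 421×430×32 mm slab with its top at z = 431 mm, on four 32×32 mm corner legs (flush with the seat edges, standing on z = 0). A flat backrest 21 mm thick, 383 mm tall, spans the full seat width and rises from the seat top along its +y edge, rear face flush with the rear of the seat. Two armrests of 42×42 mm section run along each side from the seat's front edge to the front of the backrest, top faces 242 mm above the seat top and outer faces flush with the seat's x-edges; a 42×42 mm post under the front of each armrest stands on the seat at the front corner.

C is a straight ladder. Two 51×56 mm vertical rails, 1171 mm tall, stand 377 mm apart (outside-to-outside) with their front faces coplanar on the −y side. 4 rungs, each 56 mm deep and 31 mm tall, span between the inner faces of the rails, front faces flush with the rails. The lowest rung's underside is at z = 207 mm and rungs are spaced 259 mm apart (underside to underside).

The chair is against the table's +x side, with their −y faces flush. The ladder is on top of the table, centred.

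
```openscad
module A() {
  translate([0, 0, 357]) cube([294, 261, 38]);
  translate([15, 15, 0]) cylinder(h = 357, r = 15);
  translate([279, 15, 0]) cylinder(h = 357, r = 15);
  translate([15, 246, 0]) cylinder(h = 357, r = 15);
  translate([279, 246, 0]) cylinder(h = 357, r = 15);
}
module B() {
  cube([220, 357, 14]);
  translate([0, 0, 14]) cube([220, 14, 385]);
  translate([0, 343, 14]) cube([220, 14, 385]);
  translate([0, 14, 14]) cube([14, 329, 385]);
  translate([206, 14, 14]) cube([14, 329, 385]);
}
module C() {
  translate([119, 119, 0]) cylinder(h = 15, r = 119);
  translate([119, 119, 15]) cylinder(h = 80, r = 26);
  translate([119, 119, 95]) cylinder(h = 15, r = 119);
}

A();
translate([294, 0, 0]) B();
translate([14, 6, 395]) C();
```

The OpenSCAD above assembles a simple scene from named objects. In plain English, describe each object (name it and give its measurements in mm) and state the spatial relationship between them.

A is a simple wooden stool: a rectangular seat 294 mm (x) by 261 mm (y), 38 mm thick, top face at z = 395 mm, on four round legs, each 30 mm in diameter. The legs rest on z = 0, each leg's axis is inset half a diameter from the nearest pair of seat edges (so the leg's bounding box is flush with the corner).

B is an open-topped rectangular box: outside dimensions 220×357×399 mm, with a uniform wall and base thickness of 14 mm. The base is a full 220×357 slab on the floor; four walls sit on top of the base. The front and back walls (the −y and +y sides) span the full width; the two side walls fit between them.

C is a spool: two coaxial disc flanges of radius 119 mm and thickness 15 mm, joined by a core cylinder of radius 26 mm and height 80 mm. The lower flange rests on z = 0 and the three cylinders share a vertical axis.

The open box is against the stool's +x side, with their −y faces flush. The spool is on top of the stool.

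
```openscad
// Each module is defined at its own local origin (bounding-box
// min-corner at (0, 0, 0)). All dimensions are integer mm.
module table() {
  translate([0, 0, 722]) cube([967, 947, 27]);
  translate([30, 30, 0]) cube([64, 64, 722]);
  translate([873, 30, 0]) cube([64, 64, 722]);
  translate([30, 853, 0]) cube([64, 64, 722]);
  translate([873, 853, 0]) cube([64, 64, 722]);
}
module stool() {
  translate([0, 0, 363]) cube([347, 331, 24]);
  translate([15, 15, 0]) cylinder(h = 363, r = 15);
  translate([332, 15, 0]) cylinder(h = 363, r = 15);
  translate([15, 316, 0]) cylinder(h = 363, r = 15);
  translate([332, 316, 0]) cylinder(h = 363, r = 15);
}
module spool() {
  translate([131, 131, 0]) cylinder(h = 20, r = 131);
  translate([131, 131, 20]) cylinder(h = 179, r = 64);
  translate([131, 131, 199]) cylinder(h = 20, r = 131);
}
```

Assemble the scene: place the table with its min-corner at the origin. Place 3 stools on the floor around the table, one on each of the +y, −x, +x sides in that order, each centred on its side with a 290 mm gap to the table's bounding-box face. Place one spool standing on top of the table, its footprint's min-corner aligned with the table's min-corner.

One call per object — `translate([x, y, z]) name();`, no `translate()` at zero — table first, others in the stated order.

table();
translate([310, 1237, 0]) stool();
translate([-637, 308, 0]) stool();
translate([1257, 308, 0]) stool();
translate([0, 0, 749]) spool();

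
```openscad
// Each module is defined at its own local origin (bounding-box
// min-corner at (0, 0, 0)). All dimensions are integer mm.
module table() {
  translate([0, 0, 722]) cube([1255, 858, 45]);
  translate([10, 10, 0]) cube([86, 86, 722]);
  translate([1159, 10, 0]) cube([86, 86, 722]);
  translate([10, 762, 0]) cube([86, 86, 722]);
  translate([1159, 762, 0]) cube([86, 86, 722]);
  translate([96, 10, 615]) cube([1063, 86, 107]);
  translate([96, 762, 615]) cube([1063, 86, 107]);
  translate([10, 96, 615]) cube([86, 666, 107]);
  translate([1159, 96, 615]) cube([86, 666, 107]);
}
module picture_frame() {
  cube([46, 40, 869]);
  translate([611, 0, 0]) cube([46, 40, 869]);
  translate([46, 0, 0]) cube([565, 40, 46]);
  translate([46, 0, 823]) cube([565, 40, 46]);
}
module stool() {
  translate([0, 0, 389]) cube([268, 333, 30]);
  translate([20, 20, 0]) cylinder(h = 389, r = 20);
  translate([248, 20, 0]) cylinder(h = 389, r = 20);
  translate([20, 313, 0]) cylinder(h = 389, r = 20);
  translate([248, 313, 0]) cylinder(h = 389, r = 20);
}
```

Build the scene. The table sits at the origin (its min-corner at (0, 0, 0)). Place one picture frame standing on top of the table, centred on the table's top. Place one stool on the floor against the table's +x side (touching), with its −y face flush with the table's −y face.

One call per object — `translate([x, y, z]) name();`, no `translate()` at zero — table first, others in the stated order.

table();
translate([299, 409, 767]) picture_frame();
translate([1255, 0, 0]) stool();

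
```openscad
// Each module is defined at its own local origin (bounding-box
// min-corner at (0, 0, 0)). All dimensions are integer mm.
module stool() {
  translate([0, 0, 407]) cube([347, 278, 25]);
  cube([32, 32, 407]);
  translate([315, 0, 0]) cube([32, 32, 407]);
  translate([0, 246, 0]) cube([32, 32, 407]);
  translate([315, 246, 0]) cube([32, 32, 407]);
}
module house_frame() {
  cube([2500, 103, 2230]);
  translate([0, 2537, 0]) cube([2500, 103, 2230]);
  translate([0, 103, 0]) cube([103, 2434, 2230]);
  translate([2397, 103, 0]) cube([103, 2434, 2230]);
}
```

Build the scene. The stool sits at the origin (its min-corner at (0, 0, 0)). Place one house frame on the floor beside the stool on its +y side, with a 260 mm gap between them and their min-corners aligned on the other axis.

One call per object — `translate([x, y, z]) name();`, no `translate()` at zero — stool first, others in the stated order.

stool();
translate([0, 538, 0]) house_frame();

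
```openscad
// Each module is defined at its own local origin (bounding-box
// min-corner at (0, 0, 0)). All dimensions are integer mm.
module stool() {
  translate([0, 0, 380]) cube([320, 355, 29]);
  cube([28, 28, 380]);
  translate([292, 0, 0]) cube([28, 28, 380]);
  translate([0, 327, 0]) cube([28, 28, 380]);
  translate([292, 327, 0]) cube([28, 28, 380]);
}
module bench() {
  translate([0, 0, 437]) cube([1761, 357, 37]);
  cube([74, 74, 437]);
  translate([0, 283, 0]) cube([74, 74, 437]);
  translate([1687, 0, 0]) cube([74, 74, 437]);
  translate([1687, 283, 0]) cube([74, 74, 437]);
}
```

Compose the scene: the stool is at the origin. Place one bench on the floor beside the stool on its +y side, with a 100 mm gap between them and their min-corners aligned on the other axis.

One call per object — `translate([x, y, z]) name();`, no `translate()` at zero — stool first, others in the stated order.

stool();
translate([0, 455, 0]) bench();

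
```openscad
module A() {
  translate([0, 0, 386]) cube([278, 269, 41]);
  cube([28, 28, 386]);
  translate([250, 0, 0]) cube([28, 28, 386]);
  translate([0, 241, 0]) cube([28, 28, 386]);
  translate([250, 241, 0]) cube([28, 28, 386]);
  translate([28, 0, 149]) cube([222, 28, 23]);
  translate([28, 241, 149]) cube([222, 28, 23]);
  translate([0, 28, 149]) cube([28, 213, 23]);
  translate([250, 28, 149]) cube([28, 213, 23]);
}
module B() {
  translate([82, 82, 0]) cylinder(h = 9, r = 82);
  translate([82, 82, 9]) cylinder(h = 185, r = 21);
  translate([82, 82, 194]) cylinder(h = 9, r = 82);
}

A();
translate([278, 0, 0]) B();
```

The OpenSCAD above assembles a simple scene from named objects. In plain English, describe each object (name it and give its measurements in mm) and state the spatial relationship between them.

A is a simple wooden stool: a rectangular seat 278 mm (x) by 269 mm (y), 41 mm thick, top face at z = 427 mm, on four square legs, each 28×28 mm in cross-section. The legs rest on z = 0, each flush with a corner of the seat. Four stretchers, 28 mm wide and 23 mm tall, connect adjacent legs with their undersides at z = 149 mm, each running between the inner faces of the legs it joins and aligned with the legs' outer faces on the other axis.

B is a spool: two coaxial disc flanges of radius 82 mm and thickness 9 mm, joined by a core cylinder of radius 21 mm and height 185 mm. The lower flange rests on z = 0 and the three cylinders share a vertical axis.

The spool is against the stool's +x side, with their −y faces flush.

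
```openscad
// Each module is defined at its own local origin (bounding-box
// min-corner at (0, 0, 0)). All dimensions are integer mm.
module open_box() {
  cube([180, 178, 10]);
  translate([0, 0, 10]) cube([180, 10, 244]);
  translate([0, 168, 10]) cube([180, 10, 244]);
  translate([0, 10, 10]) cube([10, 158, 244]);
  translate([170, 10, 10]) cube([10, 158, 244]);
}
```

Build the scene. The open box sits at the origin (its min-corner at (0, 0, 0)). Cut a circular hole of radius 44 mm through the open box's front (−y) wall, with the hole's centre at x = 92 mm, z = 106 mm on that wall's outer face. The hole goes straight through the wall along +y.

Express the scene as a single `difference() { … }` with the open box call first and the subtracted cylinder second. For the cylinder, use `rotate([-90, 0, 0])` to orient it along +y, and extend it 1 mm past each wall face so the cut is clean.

difference() {
  open_box();
  translate([92, -1, 106]) rotate([-90, 0, 0]) cylinder(h = 12, r = 44);
}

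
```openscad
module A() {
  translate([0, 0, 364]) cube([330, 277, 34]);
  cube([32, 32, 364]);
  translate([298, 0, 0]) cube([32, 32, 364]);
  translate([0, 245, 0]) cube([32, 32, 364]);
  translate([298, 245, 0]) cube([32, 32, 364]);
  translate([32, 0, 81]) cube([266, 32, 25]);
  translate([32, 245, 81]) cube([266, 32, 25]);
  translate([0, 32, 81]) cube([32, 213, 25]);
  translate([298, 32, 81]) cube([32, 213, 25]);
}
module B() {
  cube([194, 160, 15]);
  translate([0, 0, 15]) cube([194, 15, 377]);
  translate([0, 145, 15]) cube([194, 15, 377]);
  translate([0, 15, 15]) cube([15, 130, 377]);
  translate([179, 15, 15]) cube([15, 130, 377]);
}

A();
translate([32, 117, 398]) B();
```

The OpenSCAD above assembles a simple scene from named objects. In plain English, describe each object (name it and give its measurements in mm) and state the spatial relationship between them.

A is a simple wooden stool: a rectangular seat 330 mm (x) by 277 mm (y), 34 mm thick, top face at z = 398 mm, on four square legs, each 32×32 mm in cross-section. The legs rest on z = 0, each flush with a corner of the seat. Four stretchers, 32 mm wide and 25 mm tall, connect adjacent legs with their undersides at z = 81 mm, each running between the inner faces of the legs it joins and aligned with the legs' outer faces on the other axis.

B is an open storage box with external size 194×160×392 mm and wall thickness 15 mm (the base is also 15 mm thick). The base covers the whole footprint; the four walls stand on the base, with the y-facing walls full-width and the x-facing walls fitting between their inner faces.

The open box is on top of the stool.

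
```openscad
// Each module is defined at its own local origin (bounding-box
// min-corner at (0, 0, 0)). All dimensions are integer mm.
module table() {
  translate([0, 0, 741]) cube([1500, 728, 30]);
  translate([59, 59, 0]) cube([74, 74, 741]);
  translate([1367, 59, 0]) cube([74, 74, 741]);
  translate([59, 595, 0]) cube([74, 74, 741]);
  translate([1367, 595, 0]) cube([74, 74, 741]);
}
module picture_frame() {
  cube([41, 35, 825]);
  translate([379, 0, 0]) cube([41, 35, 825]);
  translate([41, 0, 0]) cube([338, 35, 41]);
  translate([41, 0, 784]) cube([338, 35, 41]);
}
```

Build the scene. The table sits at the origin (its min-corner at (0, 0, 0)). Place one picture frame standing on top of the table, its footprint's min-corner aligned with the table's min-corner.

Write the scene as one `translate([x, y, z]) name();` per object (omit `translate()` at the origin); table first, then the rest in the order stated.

table();
translate([0, 0, 771]) picture_frame();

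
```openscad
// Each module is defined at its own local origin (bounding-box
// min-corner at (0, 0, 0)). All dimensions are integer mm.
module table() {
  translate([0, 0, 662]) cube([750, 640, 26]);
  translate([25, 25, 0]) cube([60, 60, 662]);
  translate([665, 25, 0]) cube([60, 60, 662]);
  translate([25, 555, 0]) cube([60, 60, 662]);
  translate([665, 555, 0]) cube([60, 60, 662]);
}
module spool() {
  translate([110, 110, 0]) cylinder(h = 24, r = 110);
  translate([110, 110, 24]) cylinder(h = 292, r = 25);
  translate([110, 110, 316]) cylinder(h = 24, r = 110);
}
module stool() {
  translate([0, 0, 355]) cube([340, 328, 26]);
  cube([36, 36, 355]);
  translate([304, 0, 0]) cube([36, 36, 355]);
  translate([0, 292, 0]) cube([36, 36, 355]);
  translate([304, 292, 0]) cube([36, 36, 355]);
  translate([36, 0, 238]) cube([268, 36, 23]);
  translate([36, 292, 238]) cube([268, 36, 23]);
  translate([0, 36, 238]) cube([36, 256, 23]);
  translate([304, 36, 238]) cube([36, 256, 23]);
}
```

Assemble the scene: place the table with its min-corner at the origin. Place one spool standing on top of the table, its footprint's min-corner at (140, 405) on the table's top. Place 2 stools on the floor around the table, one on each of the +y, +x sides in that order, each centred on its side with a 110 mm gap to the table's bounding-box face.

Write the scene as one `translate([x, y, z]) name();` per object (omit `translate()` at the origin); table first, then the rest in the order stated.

table();
translate([140, 405, 688]) spool();
translate([205, 750, 0]) stool();
translate([860, 156, 0]) stool();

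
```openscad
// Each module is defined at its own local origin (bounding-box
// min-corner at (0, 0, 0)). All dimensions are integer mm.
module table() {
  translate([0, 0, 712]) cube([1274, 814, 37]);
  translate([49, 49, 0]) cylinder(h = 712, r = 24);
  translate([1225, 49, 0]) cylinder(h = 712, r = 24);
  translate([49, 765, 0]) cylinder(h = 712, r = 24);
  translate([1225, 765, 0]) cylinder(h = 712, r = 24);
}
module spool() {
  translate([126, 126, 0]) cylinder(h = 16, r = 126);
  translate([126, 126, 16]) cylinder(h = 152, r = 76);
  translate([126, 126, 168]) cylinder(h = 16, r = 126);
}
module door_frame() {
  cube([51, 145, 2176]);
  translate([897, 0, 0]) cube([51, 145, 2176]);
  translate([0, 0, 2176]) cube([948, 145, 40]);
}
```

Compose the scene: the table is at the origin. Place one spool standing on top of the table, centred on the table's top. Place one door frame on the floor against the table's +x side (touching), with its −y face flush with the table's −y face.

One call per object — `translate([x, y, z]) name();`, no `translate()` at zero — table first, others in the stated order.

table();
translate([511, 281, 749]) spool();
translate([1274, 0, 0]) door_frame();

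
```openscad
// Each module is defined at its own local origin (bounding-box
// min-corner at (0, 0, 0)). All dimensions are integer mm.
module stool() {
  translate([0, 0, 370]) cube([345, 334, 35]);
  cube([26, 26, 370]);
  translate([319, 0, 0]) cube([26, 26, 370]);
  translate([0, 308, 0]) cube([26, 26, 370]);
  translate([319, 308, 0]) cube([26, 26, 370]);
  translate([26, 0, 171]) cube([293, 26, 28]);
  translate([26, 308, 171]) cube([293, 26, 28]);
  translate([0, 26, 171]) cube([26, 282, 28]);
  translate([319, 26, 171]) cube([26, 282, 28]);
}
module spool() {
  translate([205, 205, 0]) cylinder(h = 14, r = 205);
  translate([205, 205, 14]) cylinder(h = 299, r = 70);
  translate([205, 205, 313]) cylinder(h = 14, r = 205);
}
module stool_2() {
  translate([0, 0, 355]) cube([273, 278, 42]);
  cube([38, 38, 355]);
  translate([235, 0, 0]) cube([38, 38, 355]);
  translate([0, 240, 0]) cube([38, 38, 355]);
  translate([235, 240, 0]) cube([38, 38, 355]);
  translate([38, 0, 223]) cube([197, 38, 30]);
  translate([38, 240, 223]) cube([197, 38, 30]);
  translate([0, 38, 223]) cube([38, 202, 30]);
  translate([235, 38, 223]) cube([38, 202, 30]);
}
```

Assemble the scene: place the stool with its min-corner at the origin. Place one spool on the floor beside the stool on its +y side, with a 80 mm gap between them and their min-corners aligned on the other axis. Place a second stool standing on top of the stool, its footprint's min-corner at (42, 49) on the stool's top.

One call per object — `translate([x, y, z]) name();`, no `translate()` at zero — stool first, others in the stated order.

stool();
translate([0, 414, 0]) spool();
translate([42, 49, 405]) stool_2();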